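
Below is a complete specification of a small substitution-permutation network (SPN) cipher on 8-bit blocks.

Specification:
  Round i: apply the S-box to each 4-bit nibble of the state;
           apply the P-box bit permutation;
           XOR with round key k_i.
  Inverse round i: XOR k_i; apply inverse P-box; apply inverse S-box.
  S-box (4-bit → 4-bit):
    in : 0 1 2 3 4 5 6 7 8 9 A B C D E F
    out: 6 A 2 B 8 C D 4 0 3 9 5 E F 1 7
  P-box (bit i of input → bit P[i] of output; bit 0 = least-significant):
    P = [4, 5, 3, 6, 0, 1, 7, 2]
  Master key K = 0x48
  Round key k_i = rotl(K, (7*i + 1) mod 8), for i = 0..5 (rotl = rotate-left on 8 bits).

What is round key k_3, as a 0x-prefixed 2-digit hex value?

K = 0x48
k_0 = rotl(K, (7*0+1) mod 8) = rotl(K, 1) = 0x90
k_1 = rotl(K, (7*1+1) mod 8) = rotl(K, 0) = 0x48
k_2 = rotl(K, (7*2+1) mod 8) = rotl(K, 7) = 0x24
k_3 = rotl(K, (7*3+1) mod 8) = rotl(K, 6) = 0x12

0x12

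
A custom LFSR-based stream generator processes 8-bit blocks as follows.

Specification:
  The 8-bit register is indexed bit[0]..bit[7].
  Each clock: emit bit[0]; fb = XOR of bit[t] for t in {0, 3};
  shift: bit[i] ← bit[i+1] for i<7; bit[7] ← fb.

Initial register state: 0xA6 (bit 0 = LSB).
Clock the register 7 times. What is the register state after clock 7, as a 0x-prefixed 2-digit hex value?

reg_0 = 0xA6
clock 1: out=0, reg = 0x53
clock 2: out=1, reg = 0xA9
clock 3: out=1, reg = 0x54
clock 4: out=0, reg = 0x2A
clock 5: out=0, reg = 0x95
clock 6: out=1, reg = 0xCA
clock 7: out=0, reg = 0xE5

0xE5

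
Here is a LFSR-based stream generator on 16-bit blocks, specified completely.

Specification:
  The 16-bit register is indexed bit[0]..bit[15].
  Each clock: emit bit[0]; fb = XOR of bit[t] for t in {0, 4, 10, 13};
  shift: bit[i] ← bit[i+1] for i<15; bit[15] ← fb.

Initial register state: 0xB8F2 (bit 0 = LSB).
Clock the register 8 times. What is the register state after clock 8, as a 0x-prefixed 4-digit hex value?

0xE6B8

reg_0 = 0xB8F2
clock 1: out=0, reg = 0x5C79
clock 2: out=1, reg = 0xAE3C
clock 3: out=0, reg = 0xD71E
clock 4: out=0, reg = 0x6B8F
clock 5: out=1, reg = 0x35C7
clock 6: out=1, reg = 0x9AE3
clock 7: out=1, reg = 0xCD71
clock 8: out=1, reg = 0xE6B8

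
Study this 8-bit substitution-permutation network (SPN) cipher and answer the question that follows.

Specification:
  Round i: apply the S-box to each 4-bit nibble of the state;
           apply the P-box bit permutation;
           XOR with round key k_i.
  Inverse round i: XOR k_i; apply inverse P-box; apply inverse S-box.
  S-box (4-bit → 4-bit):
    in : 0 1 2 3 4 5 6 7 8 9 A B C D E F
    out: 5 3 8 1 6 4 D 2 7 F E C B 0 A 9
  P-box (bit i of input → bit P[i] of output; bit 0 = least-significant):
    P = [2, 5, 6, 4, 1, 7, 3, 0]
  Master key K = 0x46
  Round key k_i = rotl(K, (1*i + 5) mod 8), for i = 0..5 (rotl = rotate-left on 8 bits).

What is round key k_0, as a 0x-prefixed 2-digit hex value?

K = 0x46
k_0 = rotl(K, (1*0+5) mod 8) = rotl(K, 5) = 0xC8

0xC8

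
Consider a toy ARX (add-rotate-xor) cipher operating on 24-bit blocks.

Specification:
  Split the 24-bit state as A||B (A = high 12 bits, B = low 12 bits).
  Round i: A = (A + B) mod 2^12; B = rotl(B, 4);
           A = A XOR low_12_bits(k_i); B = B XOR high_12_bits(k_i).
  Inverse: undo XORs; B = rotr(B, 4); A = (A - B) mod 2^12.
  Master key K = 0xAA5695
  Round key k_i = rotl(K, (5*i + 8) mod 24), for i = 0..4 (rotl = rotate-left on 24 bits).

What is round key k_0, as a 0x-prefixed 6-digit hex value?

0x5695AA

K = 0xAA5695
k_0 = rotl(K, (5*0+8) mod 24) = rotl(K, 8) = 0x5695AA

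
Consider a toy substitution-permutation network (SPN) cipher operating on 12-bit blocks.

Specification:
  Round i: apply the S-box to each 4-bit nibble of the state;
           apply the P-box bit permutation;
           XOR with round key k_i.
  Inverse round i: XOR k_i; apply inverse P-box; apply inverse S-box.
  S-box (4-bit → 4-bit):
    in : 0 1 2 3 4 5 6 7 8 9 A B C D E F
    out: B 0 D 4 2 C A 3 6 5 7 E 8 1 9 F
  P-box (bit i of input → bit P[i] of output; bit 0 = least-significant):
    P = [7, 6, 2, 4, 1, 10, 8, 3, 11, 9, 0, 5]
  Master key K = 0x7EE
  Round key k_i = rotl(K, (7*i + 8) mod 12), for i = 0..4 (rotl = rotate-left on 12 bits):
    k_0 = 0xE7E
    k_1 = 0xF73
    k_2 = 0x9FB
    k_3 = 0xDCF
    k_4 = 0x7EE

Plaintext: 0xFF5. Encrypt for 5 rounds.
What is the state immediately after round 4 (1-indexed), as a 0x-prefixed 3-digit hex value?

0x7FC

s_0 = plaintext = 0xFF5
s_1 = Round(s_0, k_0) = 0x141
s_2 = Round(s_1, k_1) = 0xB73
s_3 = Round(s_2, k_2) = 0xFDC
s_4 = Round(s_3, k_3) = 0x7FC
s_5 = Round(s_4, k_4) = 0x8F4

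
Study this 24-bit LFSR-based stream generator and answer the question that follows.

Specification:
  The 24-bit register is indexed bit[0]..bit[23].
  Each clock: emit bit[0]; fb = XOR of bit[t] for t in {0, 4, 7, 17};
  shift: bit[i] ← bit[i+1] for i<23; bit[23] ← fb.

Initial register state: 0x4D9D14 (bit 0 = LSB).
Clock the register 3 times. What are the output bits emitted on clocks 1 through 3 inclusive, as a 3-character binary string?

001

reg_0 = 0x4D9D14
clock 1: out=0, reg = 0xA6CE8A
clock 2: out=0, reg = 0x536745
clock 3: out=1, reg = 0x29B3A2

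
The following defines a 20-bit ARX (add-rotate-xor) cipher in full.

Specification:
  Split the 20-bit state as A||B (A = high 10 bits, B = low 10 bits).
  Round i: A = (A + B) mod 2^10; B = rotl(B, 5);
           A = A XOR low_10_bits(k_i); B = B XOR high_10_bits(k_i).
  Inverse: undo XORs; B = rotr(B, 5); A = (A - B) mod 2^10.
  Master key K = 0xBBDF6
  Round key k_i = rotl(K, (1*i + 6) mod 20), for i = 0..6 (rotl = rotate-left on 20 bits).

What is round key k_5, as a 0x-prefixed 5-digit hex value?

0xFB5DE

K = 0xBBDF6
k_0 = rotl(K, (1*0+6) mod 20) = rotl(K, 6) = 0xF7DAE
k_1 = rotl(K, (1*1+6) mod 20) = rotl(K, 7) = 0xEFB5D
k_2 = rotl(K, (1*2+6) mod 20) = rotl(K, 8) = 0xDF6BB
k_3 = rotl(K, (1*3+6) mod 20) = rotl(K, 9) = 0xBED77
k_4 = rotl(K, (1*4+6) mod 20) = rotl(K, 10) = 0x7DAEF
k_5 = rotl(K, (1*5+6) mod 20) = rotl(K, 11) = 0xFB5DE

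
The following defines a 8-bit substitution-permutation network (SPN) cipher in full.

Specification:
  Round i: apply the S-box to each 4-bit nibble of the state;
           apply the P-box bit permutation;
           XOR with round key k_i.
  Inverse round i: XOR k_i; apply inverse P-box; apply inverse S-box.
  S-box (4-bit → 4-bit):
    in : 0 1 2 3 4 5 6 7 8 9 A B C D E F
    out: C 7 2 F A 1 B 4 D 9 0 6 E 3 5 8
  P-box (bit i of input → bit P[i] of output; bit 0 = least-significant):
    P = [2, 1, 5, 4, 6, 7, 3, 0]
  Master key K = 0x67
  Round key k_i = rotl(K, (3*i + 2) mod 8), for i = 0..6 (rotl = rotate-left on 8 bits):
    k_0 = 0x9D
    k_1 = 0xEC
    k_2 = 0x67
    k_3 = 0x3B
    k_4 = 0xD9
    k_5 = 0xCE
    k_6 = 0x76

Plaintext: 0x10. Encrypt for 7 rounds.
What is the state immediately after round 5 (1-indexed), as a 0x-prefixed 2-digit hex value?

0xE2

s_0 = plaintext = 0x10
s_1 = Round(s_0, k_0) = 0x65
s_2 = Round(s_1, k_1) = 0x29
s_3 = Round(s_2, k_2) = 0xF3
s_4 = Round(s_3, k_3) = 0x0C
s_5 = Round(s_4, k_4) = 0xE2
s_6 = Round(s_5, k_5) = 0x84
s_7 = Round(s_6, k_6) = 0x2D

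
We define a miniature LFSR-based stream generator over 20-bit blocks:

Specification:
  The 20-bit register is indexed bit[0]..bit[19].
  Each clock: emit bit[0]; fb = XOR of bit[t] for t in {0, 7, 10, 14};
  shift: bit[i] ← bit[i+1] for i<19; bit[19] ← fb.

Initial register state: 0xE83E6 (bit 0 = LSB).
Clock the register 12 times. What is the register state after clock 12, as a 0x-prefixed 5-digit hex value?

0xFBBE8

reg_0 = 0xE83E6
clock 1: out=0, reg = 0xF41F3
clock 2: out=1, reg = 0xFA0F9
clock 3: out=1, reg = 0x7D07C
clock 4: out=0, reg = 0xBE83E
clock 5: out=0, reg = 0xDF41F
clock 6: out=1, reg = 0xEFA0F
clock 7: out=1, reg = 0x77D07
clock 8: out=1, reg = 0xBBE83
clock 9: out=1, reg = 0xDDF41
clock 10: out=1, reg = 0xEEFA0
clock 11: out=0, reg = 0xF77D0
clock 12: out=0, reg = 0xFBBE8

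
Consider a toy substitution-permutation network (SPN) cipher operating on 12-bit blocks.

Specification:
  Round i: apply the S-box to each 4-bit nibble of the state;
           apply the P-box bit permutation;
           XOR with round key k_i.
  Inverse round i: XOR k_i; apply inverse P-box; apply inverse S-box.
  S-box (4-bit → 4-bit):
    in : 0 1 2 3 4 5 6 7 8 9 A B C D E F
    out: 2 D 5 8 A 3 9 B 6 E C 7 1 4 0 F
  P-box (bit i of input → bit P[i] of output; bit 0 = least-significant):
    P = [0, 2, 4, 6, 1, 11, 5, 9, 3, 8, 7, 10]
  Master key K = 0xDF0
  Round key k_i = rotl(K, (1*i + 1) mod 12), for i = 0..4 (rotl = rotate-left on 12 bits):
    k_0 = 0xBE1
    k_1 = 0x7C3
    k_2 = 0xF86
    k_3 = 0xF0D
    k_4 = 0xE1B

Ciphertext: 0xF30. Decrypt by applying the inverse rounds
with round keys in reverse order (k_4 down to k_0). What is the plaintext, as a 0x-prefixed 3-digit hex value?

0x93C

s_0 = ciphertext = 0xF30
s_1 = InvRound(s_0, k_4) = 0x52C
s_2 = InvRound(s_1, k_3) = 0xE9C
s_3 = InvRound(s_2, k_2) = 0x5CD
s_4 = InvRound(s_3, k_1) = 0xC60
s_5 = InvRound(s_4, k_0) = 0x93C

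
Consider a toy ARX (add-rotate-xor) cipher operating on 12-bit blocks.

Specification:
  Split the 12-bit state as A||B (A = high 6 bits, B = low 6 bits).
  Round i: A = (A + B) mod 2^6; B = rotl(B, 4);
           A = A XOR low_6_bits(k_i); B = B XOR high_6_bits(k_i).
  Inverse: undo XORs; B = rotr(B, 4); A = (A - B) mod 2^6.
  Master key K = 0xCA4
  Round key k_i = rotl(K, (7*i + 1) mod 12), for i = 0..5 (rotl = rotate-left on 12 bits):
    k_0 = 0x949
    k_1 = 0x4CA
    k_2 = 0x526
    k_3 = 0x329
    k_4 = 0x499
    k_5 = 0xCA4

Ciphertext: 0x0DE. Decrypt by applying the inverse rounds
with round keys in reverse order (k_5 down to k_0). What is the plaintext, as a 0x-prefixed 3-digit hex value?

s_0 = ciphertext = 0x0DE
s_1 = InvRound(s_0, k_5) = 0xD72
s_2 = InvRound(s_1, k_4) = 0xA82
s_3 = InvRound(s_2, k_3) = 0x2F8
s_4 = InvRound(s_3, k_2) = 0xEF2
s_5 = InvRound(s_4, k_1) = 0xAC6
s_6 = InvRound(s_5, k_0) = 0x50E

0x50E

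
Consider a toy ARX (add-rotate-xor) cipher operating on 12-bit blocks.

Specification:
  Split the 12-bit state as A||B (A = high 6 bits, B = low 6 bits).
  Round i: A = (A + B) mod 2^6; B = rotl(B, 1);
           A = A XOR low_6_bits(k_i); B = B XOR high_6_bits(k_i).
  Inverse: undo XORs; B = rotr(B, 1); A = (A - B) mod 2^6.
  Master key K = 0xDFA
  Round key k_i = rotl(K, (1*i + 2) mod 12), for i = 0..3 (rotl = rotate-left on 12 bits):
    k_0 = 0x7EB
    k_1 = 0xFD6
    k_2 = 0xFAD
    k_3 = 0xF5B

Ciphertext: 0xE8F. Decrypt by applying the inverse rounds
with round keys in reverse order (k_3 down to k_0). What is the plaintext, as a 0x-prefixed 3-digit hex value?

s_0 = ciphertext = 0xE8F
s_1 = InvRound(s_0, k_3) = 0x219
s_2 = InvRound(s_1, k_2) = 0xCB3
s_3 = InvRound(s_2, k_1) = 0x786
s_4 = InvRound(s_3, k_0) = 0x26C

0x26C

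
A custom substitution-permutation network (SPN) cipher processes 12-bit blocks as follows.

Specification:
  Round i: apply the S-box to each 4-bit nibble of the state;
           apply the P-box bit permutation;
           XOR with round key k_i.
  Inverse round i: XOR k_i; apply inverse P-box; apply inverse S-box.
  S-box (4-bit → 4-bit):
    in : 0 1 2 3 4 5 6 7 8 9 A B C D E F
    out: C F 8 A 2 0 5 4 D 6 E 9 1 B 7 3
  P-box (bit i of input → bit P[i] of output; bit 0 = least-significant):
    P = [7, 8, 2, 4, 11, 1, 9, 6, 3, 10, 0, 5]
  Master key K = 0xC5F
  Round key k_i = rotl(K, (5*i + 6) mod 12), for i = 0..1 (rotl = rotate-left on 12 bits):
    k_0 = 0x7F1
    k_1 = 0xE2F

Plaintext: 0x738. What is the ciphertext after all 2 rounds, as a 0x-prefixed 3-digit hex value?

0xEEA

s_0 = plaintext = 0x738
s_1 = Round(s_0, k_0) = 0x726
s_2 = Round(s_1, k_1) = 0xEEA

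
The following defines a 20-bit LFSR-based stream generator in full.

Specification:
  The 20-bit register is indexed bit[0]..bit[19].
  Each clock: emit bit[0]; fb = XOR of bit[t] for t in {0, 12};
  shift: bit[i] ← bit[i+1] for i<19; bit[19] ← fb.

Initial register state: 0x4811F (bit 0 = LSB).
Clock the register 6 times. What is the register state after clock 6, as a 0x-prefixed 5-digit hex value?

reg_0 = 0x4811F
clock 1: out=1, reg = 0xA408F
clock 2: out=1, reg = 0xD2047
clock 3: out=1, reg = 0xE9023
clock 4: out=1, reg = 0x74811
clock 5: out=1, reg = 0xBA408
clock 6: out=0, reg = 0x5D204

0x5D204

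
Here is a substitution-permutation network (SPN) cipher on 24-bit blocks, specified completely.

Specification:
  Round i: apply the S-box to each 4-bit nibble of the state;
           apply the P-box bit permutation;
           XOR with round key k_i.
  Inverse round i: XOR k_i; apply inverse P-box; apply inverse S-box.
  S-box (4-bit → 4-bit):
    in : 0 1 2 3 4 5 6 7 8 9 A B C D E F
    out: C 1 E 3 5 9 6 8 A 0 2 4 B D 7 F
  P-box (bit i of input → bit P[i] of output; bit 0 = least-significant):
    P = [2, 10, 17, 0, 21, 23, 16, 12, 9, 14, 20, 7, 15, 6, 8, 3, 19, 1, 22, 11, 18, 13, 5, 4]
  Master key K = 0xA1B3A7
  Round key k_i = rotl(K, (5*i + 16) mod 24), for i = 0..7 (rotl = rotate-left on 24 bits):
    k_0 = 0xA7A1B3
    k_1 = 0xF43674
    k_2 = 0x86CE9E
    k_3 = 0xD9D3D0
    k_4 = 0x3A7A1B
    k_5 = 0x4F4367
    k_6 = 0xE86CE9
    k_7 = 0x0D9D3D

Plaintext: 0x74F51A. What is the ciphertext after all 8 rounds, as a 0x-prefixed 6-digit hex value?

0xBA2D9C

s_0 = plaintext = 0x74F51A
s_1 = Round(s_0, k_0) = 0xCF266B
s_2 = Round(s_1, k_1) = 0x2B5F2E
s_3 = Round(s_2, k_2) = 0x553822
s_4 = Round(s_3, k_3) = 0x560F01
s_5 = Round(s_4, k_4) = 0x6F2985
s_6 = Round(s_5, k_5) = 0x877A08
s_7 = Round(s_6, k_6) = 0xE910F0
s_8 = Round(s_7, k_7) = 0xBA2D9C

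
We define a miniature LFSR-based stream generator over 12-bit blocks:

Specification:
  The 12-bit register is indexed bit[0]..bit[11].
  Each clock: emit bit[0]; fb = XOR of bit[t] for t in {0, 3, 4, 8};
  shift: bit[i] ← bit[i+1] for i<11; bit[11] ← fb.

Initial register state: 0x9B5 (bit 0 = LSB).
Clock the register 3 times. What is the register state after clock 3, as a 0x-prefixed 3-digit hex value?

reg_0 = 0x9B5
clock 1: out=1, reg = 0xCDA
clock 2: out=0, reg = 0x66D
clock 3: out=1, reg = 0x336

0x336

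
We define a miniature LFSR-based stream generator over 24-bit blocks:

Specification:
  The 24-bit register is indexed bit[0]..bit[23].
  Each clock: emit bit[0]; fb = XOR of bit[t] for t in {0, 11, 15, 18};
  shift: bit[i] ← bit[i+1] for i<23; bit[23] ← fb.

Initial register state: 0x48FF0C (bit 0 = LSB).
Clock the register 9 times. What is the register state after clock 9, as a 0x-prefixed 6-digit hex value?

0x48247F

reg_0 = 0x48FF0C
clock 1: out=0, reg = 0x247F86
clock 2: out=0, reg = 0x123FC3
clock 3: out=1, reg = 0x091FE1
clock 4: out=1, reg = 0x048FF0
clock 5: out=0, reg = 0x8247F8
clock 6: out=0, reg = 0x4123FC
clock 7: out=0, reg = 0x2091FE
clock 8: out=0, reg = 0x9048FF
clock 9: out=1, reg = 0x48247F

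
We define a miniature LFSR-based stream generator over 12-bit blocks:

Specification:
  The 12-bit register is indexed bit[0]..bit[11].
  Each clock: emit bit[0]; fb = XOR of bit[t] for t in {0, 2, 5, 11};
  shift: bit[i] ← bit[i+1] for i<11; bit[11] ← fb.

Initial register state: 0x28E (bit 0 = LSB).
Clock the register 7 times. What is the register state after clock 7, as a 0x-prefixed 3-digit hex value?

reg_0 = 0x28E
clock 1: out=0, reg = 0x947
clock 2: out=1, reg = 0xCA3
clock 3: out=1, reg = 0xE51
clock 4: out=1, reg = 0x728
clock 5: out=0, reg = 0xB94
clock 6: out=0, reg = 0x5CA
clock 7: out=0, reg = 0x2E5

0x2E5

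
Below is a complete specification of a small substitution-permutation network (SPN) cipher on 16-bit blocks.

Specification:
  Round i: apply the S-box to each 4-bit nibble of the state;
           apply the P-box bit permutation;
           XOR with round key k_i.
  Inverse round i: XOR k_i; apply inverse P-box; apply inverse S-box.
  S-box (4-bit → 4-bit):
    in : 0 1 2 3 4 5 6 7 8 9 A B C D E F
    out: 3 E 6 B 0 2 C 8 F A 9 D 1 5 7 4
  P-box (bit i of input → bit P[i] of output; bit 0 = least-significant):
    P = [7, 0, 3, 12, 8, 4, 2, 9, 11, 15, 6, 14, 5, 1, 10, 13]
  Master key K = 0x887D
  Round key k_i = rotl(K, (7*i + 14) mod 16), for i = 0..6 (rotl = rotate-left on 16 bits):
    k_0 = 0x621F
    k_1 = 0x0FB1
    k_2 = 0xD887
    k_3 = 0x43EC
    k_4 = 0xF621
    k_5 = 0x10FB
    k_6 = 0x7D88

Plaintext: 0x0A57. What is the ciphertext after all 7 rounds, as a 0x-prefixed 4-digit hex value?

s_0 = plaintext = 0x0A57
s_1 = Round(s_0, k_0) = 0x3A2D
s_2 = Round(s_1, k_1) = 0x670F
s_3 = Round(s_2, k_2) = 0xBD9F
s_4 = Round(s_3, k_3) = 0x6D94
s_5 = Round(s_4, k_4) = 0xD871
s_6 = Round(s_5, k_5) = 0xCE92
s_7 = Round(s_6, k_6) = 0xF7F1

0xF7F1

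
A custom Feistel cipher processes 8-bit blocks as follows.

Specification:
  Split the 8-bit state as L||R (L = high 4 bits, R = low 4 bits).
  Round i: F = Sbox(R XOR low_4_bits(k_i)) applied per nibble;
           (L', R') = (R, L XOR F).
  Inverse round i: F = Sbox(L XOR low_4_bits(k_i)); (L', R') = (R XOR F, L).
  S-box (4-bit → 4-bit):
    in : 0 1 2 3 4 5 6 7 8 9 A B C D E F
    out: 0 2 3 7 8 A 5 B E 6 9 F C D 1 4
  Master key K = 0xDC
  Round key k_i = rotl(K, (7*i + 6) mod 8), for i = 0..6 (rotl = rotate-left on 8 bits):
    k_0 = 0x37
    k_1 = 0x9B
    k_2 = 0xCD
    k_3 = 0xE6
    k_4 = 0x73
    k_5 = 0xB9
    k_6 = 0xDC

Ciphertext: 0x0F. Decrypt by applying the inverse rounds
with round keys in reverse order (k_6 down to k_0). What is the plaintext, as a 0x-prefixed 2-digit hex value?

s_0 = ciphertext = 0x0F
s_1 = InvRound(s_0, k_6) = 0x30
s_2 = InvRound(s_1, k_5) = 0x93
s_3 = InvRound(s_2, k_4) = 0xA9
s_4 = InvRound(s_3, k_3) = 0x5A
s_5 = InvRound(s_4, k_2) = 0x45
s_6 = InvRound(s_5, k_1) = 0x14
s_7 = InvRound(s_6, k_0) = 0x11

0x11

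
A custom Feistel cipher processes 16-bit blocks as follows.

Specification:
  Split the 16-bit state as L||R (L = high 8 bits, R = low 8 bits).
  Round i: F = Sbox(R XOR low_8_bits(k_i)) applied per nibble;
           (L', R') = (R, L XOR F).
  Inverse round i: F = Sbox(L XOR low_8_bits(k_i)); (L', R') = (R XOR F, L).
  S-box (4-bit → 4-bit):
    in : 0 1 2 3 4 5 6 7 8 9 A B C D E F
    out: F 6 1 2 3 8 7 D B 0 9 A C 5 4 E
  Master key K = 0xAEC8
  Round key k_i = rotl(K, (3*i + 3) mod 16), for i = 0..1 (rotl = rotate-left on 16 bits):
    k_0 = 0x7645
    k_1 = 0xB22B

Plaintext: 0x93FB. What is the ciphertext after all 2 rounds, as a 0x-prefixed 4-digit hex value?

0x3797

s_0 = plaintext = 0x93FB
s_1 = Round(s_0, k_0) = 0xFB37
s_2 = Round(s_1, k_1) = 0x3797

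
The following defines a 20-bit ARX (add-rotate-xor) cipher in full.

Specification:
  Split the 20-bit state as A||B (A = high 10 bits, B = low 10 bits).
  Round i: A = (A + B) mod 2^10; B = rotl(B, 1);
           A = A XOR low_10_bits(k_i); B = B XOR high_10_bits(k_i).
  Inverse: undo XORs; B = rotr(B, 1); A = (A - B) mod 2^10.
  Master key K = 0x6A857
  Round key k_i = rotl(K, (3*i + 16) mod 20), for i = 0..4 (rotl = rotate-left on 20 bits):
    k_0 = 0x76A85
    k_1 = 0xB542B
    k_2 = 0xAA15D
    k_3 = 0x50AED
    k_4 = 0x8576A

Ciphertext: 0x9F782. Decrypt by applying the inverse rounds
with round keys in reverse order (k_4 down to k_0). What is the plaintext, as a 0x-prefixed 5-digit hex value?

0xF0375

s_0 = ciphertext = 0x9F782
s_1 = InvRound(s_0, k_4) = 0x932CB
s_2 = InvRound(s_1, k_3) = 0x377C4
s_3 = InvRound(s_2, k_2) = 0x328B6
s_4 = InvRound(s_3, k_1) = 0x6C331
s_5 = InvRound(s_4, k_0) = 0xF0375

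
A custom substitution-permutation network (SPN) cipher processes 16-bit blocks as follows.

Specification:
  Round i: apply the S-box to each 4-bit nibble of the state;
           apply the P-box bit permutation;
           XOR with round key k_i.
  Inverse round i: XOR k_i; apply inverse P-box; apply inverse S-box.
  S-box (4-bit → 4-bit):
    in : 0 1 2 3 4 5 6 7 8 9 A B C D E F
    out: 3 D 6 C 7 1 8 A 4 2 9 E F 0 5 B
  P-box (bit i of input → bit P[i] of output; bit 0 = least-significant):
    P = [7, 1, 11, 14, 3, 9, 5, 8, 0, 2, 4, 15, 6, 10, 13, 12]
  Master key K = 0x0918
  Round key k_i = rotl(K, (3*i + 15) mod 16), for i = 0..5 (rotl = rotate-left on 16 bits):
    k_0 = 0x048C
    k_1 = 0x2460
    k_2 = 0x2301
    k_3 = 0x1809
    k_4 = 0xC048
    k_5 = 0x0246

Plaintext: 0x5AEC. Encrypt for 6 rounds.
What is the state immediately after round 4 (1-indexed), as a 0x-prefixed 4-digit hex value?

s_0 = plaintext = 0x5AEC
s_1 = Round(s_0, k_0) = 0xCC67
s_2 = Round(s_1, k_1) = 0xD137
s_3 = Round(s_2, k_2) = 0xE232
s_4 = Round(s_3, k_3) = 0x317F
s_5 = Round(s_4, k_4) = 0x33DB
s_6 = Round(s_5, k_5) = 0xFA54

0x317F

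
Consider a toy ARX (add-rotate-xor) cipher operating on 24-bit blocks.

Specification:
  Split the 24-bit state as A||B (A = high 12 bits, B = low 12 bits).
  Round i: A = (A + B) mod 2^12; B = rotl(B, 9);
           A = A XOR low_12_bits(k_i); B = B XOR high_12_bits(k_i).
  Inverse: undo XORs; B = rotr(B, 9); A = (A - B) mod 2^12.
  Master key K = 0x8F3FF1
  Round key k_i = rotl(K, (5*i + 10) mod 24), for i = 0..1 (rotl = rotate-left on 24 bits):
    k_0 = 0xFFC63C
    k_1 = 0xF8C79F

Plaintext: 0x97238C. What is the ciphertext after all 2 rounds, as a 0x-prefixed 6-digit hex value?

s_0 = plaintext = 0x97238C
s_1 = Round(s_0, k_0) = 0xAC278D
s_2 = Round(s_1, k_1) = 0x5D057D

0x5D057D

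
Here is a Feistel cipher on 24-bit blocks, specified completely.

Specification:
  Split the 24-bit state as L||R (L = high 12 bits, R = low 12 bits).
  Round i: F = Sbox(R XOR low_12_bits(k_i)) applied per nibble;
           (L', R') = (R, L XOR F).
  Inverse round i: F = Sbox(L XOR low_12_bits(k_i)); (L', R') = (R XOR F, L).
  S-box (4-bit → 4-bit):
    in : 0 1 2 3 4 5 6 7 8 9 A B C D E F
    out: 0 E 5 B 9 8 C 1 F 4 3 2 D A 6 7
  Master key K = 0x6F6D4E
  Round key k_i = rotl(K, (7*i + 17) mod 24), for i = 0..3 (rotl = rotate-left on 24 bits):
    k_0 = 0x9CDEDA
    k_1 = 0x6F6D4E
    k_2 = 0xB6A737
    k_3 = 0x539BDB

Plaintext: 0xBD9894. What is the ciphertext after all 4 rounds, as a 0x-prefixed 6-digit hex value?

s_0 = plaintext = 0xBD9894
s_1 = Round(s_0, k_0) = 0x89474F
s_2 = Round(s_1, k_1) = 0x74FB9A
s_3 = Round(s_2, k_2) = 0xB9AA75
s_4 = Round(s_3, k_3) = 0xA755AC

0xA755AC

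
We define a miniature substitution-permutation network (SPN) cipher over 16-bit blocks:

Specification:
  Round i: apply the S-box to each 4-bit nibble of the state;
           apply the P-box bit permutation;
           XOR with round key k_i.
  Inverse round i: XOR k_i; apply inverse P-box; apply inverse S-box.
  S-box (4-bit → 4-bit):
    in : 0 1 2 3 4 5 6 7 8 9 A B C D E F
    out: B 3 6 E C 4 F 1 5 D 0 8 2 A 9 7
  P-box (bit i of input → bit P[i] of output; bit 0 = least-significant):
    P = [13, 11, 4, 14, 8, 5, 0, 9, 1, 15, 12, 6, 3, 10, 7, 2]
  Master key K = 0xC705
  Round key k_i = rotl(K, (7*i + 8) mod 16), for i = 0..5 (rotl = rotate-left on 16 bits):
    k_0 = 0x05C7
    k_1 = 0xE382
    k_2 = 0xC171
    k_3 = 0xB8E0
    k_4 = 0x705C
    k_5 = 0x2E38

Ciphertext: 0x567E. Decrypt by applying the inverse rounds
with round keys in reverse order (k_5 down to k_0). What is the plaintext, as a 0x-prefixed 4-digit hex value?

s_0 = ciphertext = 0x567E
s_1 = InvRound(s_0, k_5) = 0xB9A0
s_2 = InvRound(s_1, k_4) = 0x9D13
s_3 = InvRound(s_2, k_3) = 0x2EF8
s_4 = InvRound(s_3, k_2) = 0xFC90
s_5 = InvRound(s_4, k_1) = 0xC8E2
s_6 = InvRound(s_5, k_0) = 0xDCFD

0xDCFD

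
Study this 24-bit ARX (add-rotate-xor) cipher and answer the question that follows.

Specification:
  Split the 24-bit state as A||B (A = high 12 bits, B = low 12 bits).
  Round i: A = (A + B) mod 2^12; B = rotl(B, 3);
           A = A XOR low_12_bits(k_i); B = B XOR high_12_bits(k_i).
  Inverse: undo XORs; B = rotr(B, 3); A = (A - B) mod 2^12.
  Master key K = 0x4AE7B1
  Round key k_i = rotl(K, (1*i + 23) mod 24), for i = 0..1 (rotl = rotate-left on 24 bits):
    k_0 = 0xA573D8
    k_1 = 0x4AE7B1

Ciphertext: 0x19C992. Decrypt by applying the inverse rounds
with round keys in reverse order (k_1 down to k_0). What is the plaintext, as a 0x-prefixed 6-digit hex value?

s_0 = ciphertext = 0x19C992
s_1 = InvRound(s_0, k_1) = 0xC869A7
s_2 = InvRound(s_1, k_0) = 0xEE007E

0xEE007E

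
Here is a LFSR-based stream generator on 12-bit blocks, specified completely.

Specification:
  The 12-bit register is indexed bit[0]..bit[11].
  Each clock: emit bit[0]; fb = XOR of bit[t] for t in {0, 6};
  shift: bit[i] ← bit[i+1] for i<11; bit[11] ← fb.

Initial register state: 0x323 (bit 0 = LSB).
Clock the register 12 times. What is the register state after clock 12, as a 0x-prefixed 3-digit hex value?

reg_0 = 0x323
clock 1: out=1, reg = 0x991
clock 2: out=1, reg = 0xCC8
clock 3: out=0, reg = 0xE64
clock 4: out=0, reg = 0xF32
clock 5: out=0, reg = 0x799
clock 6: out=1, reg = 0xBCC
clock 7: out=0, reg = 0xDE6
clock 8: out=0, reg = 0xEF3
clock 9: out=1, reg = 0x779
clock 10: out=1, reg = 0x3BC
clock 11: out=0, reg = 0x1DE
clock 12: out=0, reg = 0x8EF

0x8EF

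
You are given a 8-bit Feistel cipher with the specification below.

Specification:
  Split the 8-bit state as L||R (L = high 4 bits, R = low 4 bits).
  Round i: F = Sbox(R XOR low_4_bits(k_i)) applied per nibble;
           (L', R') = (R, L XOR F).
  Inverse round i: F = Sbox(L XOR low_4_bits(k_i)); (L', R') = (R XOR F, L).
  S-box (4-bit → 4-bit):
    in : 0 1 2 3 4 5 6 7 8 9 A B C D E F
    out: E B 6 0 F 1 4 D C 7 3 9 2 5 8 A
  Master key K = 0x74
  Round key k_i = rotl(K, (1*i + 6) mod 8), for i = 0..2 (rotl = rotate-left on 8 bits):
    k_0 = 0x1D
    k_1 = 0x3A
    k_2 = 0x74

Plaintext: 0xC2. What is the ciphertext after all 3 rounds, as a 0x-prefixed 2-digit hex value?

0x09

s_0 = plaintext = 0xC2
s_1 = Round(s_0, k_0) = 0x26
s_2 = Round(s_1, k_1) = 0x60
s_3 = Round(s_2, k_2) = 0x09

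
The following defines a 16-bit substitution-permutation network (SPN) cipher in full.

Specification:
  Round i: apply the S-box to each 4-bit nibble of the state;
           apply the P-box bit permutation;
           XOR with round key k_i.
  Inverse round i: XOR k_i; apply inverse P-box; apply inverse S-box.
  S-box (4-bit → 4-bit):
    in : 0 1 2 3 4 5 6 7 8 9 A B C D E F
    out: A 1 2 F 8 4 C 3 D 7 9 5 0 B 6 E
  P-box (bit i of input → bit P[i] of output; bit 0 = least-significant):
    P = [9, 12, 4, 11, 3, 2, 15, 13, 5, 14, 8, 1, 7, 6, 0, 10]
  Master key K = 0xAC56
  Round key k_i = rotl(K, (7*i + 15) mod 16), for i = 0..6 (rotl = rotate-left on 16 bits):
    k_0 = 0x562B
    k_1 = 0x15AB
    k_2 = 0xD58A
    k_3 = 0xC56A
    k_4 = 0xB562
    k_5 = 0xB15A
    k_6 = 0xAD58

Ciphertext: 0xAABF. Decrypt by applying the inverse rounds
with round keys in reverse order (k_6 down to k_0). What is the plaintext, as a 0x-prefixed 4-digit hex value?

s_0 = ciphertext = 0xAABF
s_1 = InvRound(s_0, k_6) = 0x3821
s_2 = InvRound(s_1, k_5) = 0xE8B6
s_3 = InvRound(s_2, k_4) = 0xDE2F
s_4 = InvRound(s_3, k_3) = 0xE52D
s_5 = InvRound(s_4, k_2) = 0xBA02
s_6 = InvRound(s_5, k_1) = 0x8B8A
s_7 = InvRound(s_6, k_0) = 0x8950

0x8950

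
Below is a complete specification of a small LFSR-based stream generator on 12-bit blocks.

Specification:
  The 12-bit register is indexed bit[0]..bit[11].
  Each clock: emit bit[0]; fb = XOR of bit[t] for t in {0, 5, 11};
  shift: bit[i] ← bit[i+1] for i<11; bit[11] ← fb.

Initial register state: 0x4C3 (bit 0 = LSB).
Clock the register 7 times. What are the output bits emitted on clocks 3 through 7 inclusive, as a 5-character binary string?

00001

reg_0 = 0x4C3
clock 1: out=1, reg = 0xA61
clock 2: out=1, reg = 0xD30
clock 3: out=0, reg = 0x698
clock 4: out=0, reg = 0x34C
clock 5: out=0, reg = 0x1A6
clock 6: out=0, reg = 0x8D3
clock 7: out=1, reg = 0x469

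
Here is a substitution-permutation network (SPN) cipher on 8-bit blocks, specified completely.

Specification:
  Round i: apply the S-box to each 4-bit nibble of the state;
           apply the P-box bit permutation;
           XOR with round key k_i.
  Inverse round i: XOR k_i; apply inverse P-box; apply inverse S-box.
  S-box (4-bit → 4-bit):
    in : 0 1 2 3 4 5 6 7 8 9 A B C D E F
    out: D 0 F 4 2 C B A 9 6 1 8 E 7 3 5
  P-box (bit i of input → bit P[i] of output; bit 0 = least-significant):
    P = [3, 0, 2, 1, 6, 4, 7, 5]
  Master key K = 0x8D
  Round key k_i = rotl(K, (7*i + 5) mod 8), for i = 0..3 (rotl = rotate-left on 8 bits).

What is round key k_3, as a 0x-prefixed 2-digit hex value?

0x36

K = 0x8D
k_0 = rotl(K, (7*0+5) mod 8) = rotl(K, 5) = 0xB1
k_1 = rotl(K, (7*1+5) mod 8) = rotl(K, 4) = 0xD8
k_2 = rotl(K, (7*2+5) mod 8) = rotl(K, 3) = 0x6C
k_3 = rotl(K, (7*3+5) mod 8) = rotl(K, 2) = 0x36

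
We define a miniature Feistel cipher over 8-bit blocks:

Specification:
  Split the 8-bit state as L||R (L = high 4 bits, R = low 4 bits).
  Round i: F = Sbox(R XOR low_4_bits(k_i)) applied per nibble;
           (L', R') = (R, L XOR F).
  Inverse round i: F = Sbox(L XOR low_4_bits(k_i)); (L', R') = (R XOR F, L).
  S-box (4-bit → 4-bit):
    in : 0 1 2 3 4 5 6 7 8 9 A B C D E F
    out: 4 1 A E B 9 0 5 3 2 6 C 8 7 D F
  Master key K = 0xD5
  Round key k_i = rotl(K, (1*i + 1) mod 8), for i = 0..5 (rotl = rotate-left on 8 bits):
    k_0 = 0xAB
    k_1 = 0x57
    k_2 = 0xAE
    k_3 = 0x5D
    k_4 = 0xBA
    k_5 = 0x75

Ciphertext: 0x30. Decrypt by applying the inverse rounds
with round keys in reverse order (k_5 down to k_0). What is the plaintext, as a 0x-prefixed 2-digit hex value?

0x3A

s_0 = ciphertext = 0x30
s_1 = InvRound(s_0, k_5) = 0x03
s_2 = InvRound(s_1, k_4) = 0x50
s_3 = InvRound(s_2, k_3) = 0x35
s_4 = InvRound(s_3, k_2) = 0x23
s_5 = InvRound(s_4, k_1) = 0xA2
s_6 = InvRound(s_5, k_0) = 0x3A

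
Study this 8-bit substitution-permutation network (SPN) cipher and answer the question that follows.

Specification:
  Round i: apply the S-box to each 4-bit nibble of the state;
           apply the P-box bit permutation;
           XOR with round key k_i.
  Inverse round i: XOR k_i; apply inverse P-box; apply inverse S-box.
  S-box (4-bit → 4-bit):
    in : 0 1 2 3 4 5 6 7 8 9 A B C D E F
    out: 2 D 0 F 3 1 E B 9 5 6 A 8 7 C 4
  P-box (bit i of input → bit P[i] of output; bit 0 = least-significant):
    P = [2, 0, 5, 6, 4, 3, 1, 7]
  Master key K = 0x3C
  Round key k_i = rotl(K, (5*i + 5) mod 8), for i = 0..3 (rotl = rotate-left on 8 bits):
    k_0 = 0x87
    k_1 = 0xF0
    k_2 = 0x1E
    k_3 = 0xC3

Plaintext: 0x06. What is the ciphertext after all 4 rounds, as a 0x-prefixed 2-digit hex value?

s_0 = plaintext = 0x06
s_1 = Round(s_0, k_0) = 0xEE
s_2 = Round(s_1, k_1) = 0x12
s_3 = Round(s_2, k_2) = 0x8C
s_4 = Round(s_3, k_3) = 0x13

0x13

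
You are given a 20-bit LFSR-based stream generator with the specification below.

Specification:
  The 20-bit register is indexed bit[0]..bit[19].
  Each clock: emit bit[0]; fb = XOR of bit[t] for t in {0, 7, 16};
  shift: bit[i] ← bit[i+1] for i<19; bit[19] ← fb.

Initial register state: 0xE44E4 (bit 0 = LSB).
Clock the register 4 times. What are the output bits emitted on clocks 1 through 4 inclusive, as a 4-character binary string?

reg_0 = 0xE44E4
clock 1: out=0, reg = 0xF2272
clock 2: out=0, reg = 0xF9139
clock 3: out=1, reg = 0x7C89C
clock 4: out=0, reg = 0x3E44E

0010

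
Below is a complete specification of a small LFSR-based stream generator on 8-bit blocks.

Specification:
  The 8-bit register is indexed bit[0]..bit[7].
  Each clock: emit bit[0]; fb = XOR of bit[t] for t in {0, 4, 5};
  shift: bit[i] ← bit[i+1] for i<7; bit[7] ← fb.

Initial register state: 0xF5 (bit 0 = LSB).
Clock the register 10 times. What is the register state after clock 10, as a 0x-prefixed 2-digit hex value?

reg_0 = 0xF5
clock 1: out=1, reg = 0xFA
clock 2: out=0, reg = 0x7D
clock 3: out=1, reg = 0xBE
clock 4: out=0, reg = 0x5F
clock 5: out=1, reg = 0x2F
clock 6: out=1, reg = 0x17
clock 7: out=1, reg = 0x0B
clock 8: out=1, reg = 0x85
clock 9: out=1, reg = 0xC2
clock 10: out=0, reg = 0x61

0x61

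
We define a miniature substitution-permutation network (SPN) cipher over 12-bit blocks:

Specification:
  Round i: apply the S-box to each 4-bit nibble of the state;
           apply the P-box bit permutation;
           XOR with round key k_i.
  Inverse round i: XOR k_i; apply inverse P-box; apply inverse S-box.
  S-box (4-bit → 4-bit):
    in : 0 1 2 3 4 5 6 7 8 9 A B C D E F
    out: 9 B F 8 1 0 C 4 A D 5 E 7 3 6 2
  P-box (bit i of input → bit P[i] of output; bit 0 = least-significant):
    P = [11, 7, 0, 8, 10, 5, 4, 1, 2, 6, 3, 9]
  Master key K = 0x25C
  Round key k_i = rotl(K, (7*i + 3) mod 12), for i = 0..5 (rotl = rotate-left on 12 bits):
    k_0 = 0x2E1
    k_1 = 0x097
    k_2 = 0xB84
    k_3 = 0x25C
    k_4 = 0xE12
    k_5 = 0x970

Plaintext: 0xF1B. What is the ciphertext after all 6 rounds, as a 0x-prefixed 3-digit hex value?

0xE5E

s_0 = plaintext = 0xF1B
s_1 = Round(s_0, k_0) = 0x702
s_2 = Round(s_1, k_1) = 0xD1C
s_3 = Round(s_2, k_2) = 0x763
s_4 = Round(s_3, k_3) = 0x346
s_5 = Round(s_4, k_4) = 0x913
s_6 = Round(s_5, k_5) = 0xE5E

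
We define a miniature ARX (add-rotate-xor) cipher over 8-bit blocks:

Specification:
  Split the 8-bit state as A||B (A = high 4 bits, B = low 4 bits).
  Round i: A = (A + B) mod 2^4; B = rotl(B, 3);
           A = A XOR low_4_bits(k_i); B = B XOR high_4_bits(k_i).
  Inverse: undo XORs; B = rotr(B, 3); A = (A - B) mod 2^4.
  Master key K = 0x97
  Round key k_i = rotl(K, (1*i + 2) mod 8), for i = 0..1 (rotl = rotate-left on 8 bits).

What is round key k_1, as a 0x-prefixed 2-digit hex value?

K = 0x97
k_0 = rotl(K, (1*0+2) mod 8) = rotl(K, 2) = 0x5E
k_1 = rotl(K, (1*1+2) mod 8) = rotl(K, 3) = 0xBC

0xBC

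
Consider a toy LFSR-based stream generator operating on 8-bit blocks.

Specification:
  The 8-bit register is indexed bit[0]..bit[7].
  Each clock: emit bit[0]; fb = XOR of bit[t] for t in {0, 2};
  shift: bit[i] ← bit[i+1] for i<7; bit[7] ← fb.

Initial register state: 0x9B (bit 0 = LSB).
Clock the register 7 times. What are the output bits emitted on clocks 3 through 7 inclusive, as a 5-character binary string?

reg_0 = 0x9B
clock 1: out=1, reg = 0xCD
clock 2: out=1, reg = 0x66
clock 3: out=0, reg = 0xB3
clock 4: out=1, reg = 0xD9
clock 5: out=1, reg = 0xEC
clock 6: out=0, reg = 0xF6
clock 7: out=0, reg = 0xFB

01100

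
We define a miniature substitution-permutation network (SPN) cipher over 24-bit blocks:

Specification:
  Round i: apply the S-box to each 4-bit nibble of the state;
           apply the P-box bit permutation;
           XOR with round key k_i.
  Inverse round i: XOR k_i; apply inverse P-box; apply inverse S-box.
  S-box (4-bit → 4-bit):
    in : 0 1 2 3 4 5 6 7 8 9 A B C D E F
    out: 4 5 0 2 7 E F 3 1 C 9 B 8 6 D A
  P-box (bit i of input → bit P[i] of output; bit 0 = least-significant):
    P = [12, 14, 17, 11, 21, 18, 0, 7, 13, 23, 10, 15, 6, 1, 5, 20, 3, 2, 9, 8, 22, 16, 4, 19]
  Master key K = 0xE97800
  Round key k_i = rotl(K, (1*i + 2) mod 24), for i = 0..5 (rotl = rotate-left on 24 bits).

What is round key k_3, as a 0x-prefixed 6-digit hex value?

0x2F001D

K = 0xE97800
k_0 = rotl(K, (1*0+2) mod 24) = rotl(K, 2) = 0xA5E003
k_1 = rotl(K, (1*1+2) mod 24) = rotl(K, 3) = 0x4BC007
k_2 = rotl(K, (1*2+2) mod 24) = rotl(K, 4) = 0x97800E
k_3 = rotl(K, (1*3+2) mod 24) = rotl(K, 5) = 0x2F001D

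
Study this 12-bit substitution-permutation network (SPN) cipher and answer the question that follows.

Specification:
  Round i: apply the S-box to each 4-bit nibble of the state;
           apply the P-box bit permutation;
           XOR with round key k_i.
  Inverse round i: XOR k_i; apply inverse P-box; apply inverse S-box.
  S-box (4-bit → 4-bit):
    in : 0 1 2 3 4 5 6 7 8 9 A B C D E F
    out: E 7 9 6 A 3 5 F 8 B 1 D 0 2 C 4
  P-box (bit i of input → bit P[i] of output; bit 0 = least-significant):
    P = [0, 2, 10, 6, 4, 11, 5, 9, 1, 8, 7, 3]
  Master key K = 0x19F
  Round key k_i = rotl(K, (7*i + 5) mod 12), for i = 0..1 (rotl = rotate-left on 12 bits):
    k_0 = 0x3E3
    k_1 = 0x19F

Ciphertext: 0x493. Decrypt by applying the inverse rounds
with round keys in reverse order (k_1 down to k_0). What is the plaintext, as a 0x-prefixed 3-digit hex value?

0xDEF

s_0 = ciphertext = 0x493
s_1 = InvRound(s_0, k_1) = 0x4C3
s_2 = InvRound(s_1, k_0) = 0xDEF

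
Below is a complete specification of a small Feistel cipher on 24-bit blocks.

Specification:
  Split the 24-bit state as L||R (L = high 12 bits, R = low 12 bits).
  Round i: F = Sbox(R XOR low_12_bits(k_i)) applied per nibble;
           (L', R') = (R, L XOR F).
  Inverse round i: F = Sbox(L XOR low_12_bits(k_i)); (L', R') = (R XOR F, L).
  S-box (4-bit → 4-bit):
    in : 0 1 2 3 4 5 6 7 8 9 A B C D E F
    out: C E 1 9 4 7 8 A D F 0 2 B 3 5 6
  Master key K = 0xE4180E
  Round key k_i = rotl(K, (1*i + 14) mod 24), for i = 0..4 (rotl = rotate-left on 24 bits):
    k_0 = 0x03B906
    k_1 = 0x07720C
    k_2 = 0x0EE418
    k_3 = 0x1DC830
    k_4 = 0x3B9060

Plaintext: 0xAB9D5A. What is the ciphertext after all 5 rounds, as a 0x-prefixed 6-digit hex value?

s_0 = plaintext = 0xAB9D5A
s_1 = Round(s_0, k_0) = 0xD5AEC2
s_2 = Round(s_1, k_1) = 0xEC26EF
s_3 = Round(s_2, k_2) = 0x6EFFA8
s_4 = Round(s_3, k_3) = 0xFA8C12
s_5 = Round(s_4, k_4) = 0xC12409

0xC12409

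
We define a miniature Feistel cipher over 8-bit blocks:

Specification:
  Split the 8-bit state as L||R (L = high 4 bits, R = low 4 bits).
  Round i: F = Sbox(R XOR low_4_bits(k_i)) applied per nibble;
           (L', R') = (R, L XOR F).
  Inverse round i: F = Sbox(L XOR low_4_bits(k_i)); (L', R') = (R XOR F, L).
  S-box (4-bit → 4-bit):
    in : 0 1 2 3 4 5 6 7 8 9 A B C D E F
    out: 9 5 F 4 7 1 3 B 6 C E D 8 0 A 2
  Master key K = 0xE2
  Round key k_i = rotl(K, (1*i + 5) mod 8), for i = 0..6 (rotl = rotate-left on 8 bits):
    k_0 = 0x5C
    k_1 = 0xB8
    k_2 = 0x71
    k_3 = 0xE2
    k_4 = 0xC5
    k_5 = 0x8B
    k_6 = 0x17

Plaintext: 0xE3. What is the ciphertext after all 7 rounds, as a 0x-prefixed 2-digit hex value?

s_0 = plaintext = 0xE3
s_1 = Round(s_0, k_0) = 0x3C
s_2 = Round(s_1, k_1) = 0xC4
s_3 = Round(s_2, k_2) = 0x4D
s_4 = Round(s_3, k_3) = 0xD6
s_5 = Round(s_4, k_4) = 0x69
s_6 = Round(s_5, k_5) = 0x99
s_7 = Round(s_6, k_6) = 0x93

0x93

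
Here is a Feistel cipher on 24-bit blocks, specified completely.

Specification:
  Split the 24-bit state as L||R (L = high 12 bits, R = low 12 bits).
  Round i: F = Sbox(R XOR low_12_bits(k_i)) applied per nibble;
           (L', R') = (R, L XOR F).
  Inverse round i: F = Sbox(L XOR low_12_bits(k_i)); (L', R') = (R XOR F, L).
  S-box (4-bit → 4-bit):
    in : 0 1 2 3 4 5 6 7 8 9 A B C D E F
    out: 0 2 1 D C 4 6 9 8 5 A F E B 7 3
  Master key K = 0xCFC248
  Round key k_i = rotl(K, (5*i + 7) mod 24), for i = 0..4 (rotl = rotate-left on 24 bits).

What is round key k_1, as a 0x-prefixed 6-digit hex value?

0x248CFC

K = 0xCFC248
k_0 = rotl(K, (5*0+7) mod 24) = rotl(K, 7) = 0xE12467
k_1 = rotl(K, (5*1+7) mod 24) = rotl(K, 12) = 0x248CFC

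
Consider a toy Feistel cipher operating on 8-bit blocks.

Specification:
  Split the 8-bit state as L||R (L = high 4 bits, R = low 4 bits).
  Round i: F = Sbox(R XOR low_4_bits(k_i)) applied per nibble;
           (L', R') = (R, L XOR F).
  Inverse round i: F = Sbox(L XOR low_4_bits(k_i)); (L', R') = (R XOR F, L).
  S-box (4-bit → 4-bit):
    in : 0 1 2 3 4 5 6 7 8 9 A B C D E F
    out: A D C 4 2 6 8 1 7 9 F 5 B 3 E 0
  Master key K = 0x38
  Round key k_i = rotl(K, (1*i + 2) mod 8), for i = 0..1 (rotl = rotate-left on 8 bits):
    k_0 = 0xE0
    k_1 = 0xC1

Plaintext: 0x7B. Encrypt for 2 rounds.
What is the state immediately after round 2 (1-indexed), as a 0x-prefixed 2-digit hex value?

s_0 = plaintext = 0x7B
s_1 = Round(s_0, k_0) = 0xB2
s_2 = Round(s_1, k_1) = 0x2F

0x2F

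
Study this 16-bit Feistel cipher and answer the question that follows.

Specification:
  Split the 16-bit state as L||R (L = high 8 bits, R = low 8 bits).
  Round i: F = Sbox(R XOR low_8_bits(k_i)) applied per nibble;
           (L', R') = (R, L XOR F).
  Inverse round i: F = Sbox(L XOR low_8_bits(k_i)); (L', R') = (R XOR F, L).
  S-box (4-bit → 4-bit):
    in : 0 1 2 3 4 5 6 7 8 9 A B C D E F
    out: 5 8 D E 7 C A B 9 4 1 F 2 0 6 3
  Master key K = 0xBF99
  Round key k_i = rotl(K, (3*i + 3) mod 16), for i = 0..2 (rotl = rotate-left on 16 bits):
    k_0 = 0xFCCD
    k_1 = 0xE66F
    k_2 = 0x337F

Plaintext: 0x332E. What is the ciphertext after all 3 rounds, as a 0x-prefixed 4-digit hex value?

s_0 = plaintext = 0x332E
s_1 = Round(s_0, k_0) = 0x2E5D
s_2 = Round(s_1, k_1) = 0x5DC3
s_3 = Round(s_2, k_2) = 0xC3AF

0xC3AF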